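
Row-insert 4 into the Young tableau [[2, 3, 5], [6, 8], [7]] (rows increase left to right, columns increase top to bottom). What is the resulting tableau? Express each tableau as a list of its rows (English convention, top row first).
[[2, 3, 4], [5, 8], [6], [7]]

In row 1, 4 replaces 5 (the leftmost entry greater than 4); 5 is bumped to row 2. In row 2, 5 replaces 6 (the leftmost entry greater than 5); 6 is bumped to row 3. In row 3, 6 replaces 7 (the leftmost entry greater than 6); 7 is bumped to row 4. 7 starts a new row 4. The new tableau is [[2, 3, 4], [5, 8], [6], [7]].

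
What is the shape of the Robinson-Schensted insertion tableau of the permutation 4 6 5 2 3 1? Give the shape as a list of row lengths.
RSK row insertion gives P = [[1, 3], [2, 5], [4], [6]], which has shape [2, 2, 1, 1].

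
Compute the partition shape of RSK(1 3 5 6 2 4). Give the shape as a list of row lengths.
RSK row insertion gives P = [[1, 2, 4, 6], [3, 5]], which has shape [4, 2].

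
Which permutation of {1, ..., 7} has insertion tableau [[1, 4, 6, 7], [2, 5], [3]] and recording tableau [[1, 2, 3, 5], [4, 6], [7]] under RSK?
Reverse the RSK construction: for i from n down to 1, find the cell of Q containing i, remove the entry at that cell from P, and reverse-bump it up through P; the value ejected from row 1 is w(i).

Step i=7: Q has 7 at row 3, column 1; remove 3 from row 3 of P and reverse-bump: 3 enters row 2 and ejects 2; 2 enters row 1 and ejects 1. So w(7) = 1. P is now [[2, 4, 6, 7], [3, 5]].
Step i=6: Q has 6 at row 2, column 2; remove 5 from row 2 of P and reverse-bump: 5 enters row 1 and ejects 4. So w(6) = 4. P is now [[2, 5, 6, 7], [3]].
Step i=5: Q has 5 at row 1, column 4; remove that cell from P, ejecting 7. So w(5) = 7. P is now [[2, 5, 6], [3]].
Step i=4: Q has 4 at row 2, column 1; remove 3 from row 2 of P and reverse-bump: 3 enters row 1 and ejects 2. So w(4) = 2. P is now [[3, 5, 6]].
Step i=3: Q has 3 at row 1, column 3; remove that cell from P, ejecting 6. So w(3) = 6. P is now [[3, 5]].
Step i=2: Q has 2 at row 1, column 2; remove that cell from P, ejecting 5. So w(2) = 5. P is now [[3]].
Step i=1: Q has 1 at row 1, column 1; remove that cell from P, ejecting 3. So w(1) = 3. P is now [].

So w = 3 5 6 2 7 4 1.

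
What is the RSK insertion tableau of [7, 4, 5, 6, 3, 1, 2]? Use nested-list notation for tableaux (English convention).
Insert 7: appended to row 1. P = [[7]].
Insert 4: 4 bumps 7 from row 1; 7 starts row 2. P = [[4], [7]].
Insert 5: appended to row 1. P = [[4, 5], [7]].
Insert 6: appended to row 1. P = [[4, 5, 6], [7]].
Insert 3: 3 bumps 4 from row 1; 4 bumps 7 from row 2; 7 starts row 3. P = [[3, 5, 6], [4], [7]].
Insert 1: 1 bumps 3 from row 1; 3 bumps 4 from row 2; 4 bumps 7 from row 3; 7 starts row 4. P = [[1, 5, 6], [3], [4], [7]].
Insert 2: 2 bumps 5 from row 1; 5 appends to row 2. P = [[1, 2, 6], [3, 5], [4], [7]].

So P = [[1, 2, 6], [3, 5], [4], [7]].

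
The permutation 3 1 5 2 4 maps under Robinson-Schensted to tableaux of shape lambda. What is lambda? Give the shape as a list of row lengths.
RSK row insertion gives P = [[1, 2, 4], [3, 5]], which has shape [3, 2].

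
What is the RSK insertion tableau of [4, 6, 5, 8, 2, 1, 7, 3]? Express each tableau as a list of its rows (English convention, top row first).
Insert 4: appended to row 1. P = [[4]].
Insert 6: appended to row 1. P = [[4, 6]].
Insert 5: 5 bumps 6 from row 1; 6 starts row 2. P = [[4, 5], [6]].
Insert 8: appended to row 1. P = [[4, 5, 8], [6]].
Insert 2: 2 bumps 4 from row 1; 4 bumps 6 from row 2; 6 starts row 3. P = [[2, 5, 8], [4], [6]].
Insert 1: 1 bumps 2 from row 1; 2 bumps 4 from row 2; 4 bumps 6 from row 3; 6 starts row 4. P = [[1, 5, 8], [2], [4], [6]].
Insert 7: 7 bumps 8 from row 1; 8 appends to row 2. P = [[1, 5, 7], [2, 8], [4], [6]].
Insert 3: 3 bumps 5 from row 1; 5 bumps 8 from row 2; 8 appends to row 3. P = [[1, 3, 7], [2, 5], [4, 8], [6]].

So P = [[1, 3, 7], [2, 5], [4, 8], [6]].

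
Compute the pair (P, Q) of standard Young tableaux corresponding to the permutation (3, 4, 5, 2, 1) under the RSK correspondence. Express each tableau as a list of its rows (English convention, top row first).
P = [[1, 4, 5], [2], [3]], Q = [[1, 2, 3], [4], [5]]

Insert each entry of the permutation into P by Schensted row insertion, recording in Q the position of each new cell.

Insert 3: appended to row 1. P = [[3]], Q = [[1]].
Insert 4: appended to row 1. P = [[3, 4]], Q = [[1, 2]].
Insert 5: appended to row 1. P = [[3, 4, 5]], Q = [[1, 2, 3]].
Insert 2: 2 bumps 3 from row 1; 3 starts row 2. P = [[2, 4, 5], [3]], Q = [[1, 2, 3], [4]].
Insert 1: 1 bumps 2 from row 1; 2 bumps 3 from row 2; 3 starts row 3. P = [[1, 4, 5], [2], [3]], Q = [[1, 2, 3], [4], [5]].

So P = [[1, 4, 5], [2], [3]], Q = [[1, 2, 3], [4], [5]].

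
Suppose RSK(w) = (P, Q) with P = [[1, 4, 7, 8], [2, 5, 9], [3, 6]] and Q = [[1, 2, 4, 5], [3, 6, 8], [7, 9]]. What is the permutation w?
3 6 2 7 9 5 1 8 4

Reverse the RSK construction: for i from n down to 1, find the cell of Q containing i, remove the entry at that cell from P, and reverse-bump it up through P; the value ejected from row 1 is w(i).

Step i=9: Q has 9 at row 3, column 2; remove 6 from row 3 of P and reverse-bump: 6 enters row 2 and ejects 5; 5 enters row 1 and ejects 4. So w(9) = 4. P is now [[1, 5, 7, 8], [2, 6, 9], [3]].
Step i=8: Q has 8 at row 2, column 3; remove 9 from row 2 of P and reverse-bump: 9 enters row 1 and ejects 8. So w(8) = 8. P is now [[1, 5, 7, 9], [2, 6], [3]].
Step i=7: Q has 7 at row 3, column 1; remove 3 from row 3 of P and reverse-bump: 3 enters row 2 and ejects 2; 2 enters row 1 and ejects 1. So w(7) = 1. P is now [[2, 5, 7, 9], [3, 6]].
Step i=6: Q has 6 at row 2, column 2; remove 6 from row 2 of P and reverse-bump: 6 enters row 1 and ejects 5. So w(6) = 5. P is now [[2, 6, 7, 9], [3]].
Step i=5: Q has 5 at row 1, column 4; remove that cell from P, ejecting 9. So w(5) = 9. P is now [[2, 6, 7], [3]].
Step i=4: Q has 4 at row 1, column 3; remove that cell from P, ejecting 7. So w(4) = 7. P is now [[2, 6], [3]].
Step i=3: Q has 3 at row 2, column 1; remove 3 from row 2 of P and reverse-bump: 3 enters row 1 and ejects 2. So w(3) = 2. P is now [[3, 6]].
Step i=2: Q has 2 at row 1, column 2; remove that cell from P, ejecting 6. So w(2) = 6. P is now [[3]].
Step i=1: Q has 1 at row 1, column 1; remove that cell from P, ejecting 3. So w(1) = 3. P is now [].

So w = 3 6 2 7 9 5 1 8 4.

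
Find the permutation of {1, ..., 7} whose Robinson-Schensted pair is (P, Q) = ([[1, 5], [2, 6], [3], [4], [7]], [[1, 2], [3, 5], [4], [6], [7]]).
4 7 6 3 5 2 1

Reverse the RSK construction: for i from n down to 1, find the cell of Q containing i, remove the entry at that cell from P, and reverse-bump it up through P; the value ejected from row 1 is w(i).

Step i=7: Q has 7 at row 5, column 1; remove 7 from row 5 of P and reverse-bump: 7 enters row 4 and ejects 4; 4 enters row 3 and ejects 3; 3 enters row 2 and ejects 2; 2 enters row 1 and ejects 1. So w(7) = 1. P is now [[2, 5], [3, 6], [4], [7]].
Step i=6: Q has 6 at row 4, column 1; remove 7 from row 4 of P and reverse-bump: 7 enters row 3 and ejects 4; 4 enters row 2 and ejects 3; 3 enters row 1 and ejects 2. So w(6) = 2. P is now [[3, 5], [4, 6], [7]].
Step i=5: Q has 5 at row 2, column 2; remove 6 from row 2 of P and reverse-bump: 6 enters row 1 and ejects 5. So w(5) = 5. P is now [[3, 6], [4], [7]].
Step i=4: Q has 4 at row 3, column 1; remove 7 from row 3 of P and reverse-bump: 7 enters row 2 and ejects 4; 4 enters row 1 and ejects 3. So w(4) = 3. P is now [[4, 6], [7]].
Step i=3: Q has 3 at row 2, column 1; remove 7 from row 2 of P and reverse-bump: 7 enters row 1 and ejects 6. So w(3) = 6. P is now [[4, 7]].
Step i=2: Q has 2 at row 1, column 2; remove that cell from P, ejecting 7. So w(2) = 7. P is now [[4]].
Step i=1: Q has 1 at row 1, column 1; remove that cell from P, ejecting 4. So w(1) = 4. P is now [].

So w = 4 7 6 3 5 2 1.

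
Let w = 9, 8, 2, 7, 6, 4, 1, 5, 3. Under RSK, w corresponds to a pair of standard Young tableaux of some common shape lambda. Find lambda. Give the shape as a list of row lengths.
[3, 2, 1, 1, 1, 1]

RSK row insertion gives P = [[1, 3, 5], [2, 4], [6], [7], [8], [9]], which has shape [3, 2, 1, 1, 1, 1].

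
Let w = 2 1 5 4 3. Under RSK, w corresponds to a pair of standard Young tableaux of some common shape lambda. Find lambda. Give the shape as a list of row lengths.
[2, 2, 1]

Row-insert each entry into an empty tableau.

After inserting 2: P = [[2]].
After inserting 1: P = [[1], [2]].
After inserting 5: P = [[1, 5], [2]].
After inserting 4: P = [[1, 4], [2, 5]].
After inserting 3: P = [[1, 3], [2, 4], [5]].

The final insertion tableau P = [[1, 3], [2, 4], [5]] has shape [2, 2, 1].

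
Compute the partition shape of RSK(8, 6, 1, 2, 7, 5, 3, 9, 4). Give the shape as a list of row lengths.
Row-insert each entry into an empty tableau.

After inserting 8: P = [[8]].
After inserting 6: P = [[6], [8]].
After inserting 1: P = [[1], [6], [8]].
After inserting 2: P = [[1, 2], [6], [8]].
After inserting 7: P = [[1, 2, 7], [6], [8]].
After inserting 5: P = [[1, 2, 5], [6, 7], [8]].
After inserting 3: P = [[1, 2, 3], [5, 7], [6], [8]].
After inserting 9: P = [[1, 2, 3, 9], [5, 7], [6], [8]].
After inserting 4: P = [[1, 2, 3, 4], [5, 7, 9], [6], [8]].

The final insertion tableau P = [[1, 2, 3, 4], [5, 7, 9], [6], [8]] has shape [4, 3, 1, 1].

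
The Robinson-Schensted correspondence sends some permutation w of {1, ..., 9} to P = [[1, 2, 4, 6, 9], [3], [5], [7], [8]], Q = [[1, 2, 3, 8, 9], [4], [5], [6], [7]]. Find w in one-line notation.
Reverse the RSK construction: for i from n down to 1, find the cell of Q containing i, remove the entry at that cell from P, and reverse-bump it up through P; the value ejected from row 1 is w(i).

Step i=9: Q has 9 at row 1, column 5; remove that cell from P, ejecting 9. So w(9) = 9. P is now [[1, 2, 4, 6], [3], [5], [7], [8]].
Step i=8: Q has 8 at row 1, column 4; remove that cell from P, ejecting 6. So w(8) = 6. P is now [[1, 2, 4], [3], [5], [7], [8]].
Step i=7: Q has 7 at row 5, column 1; remove 8 from row 5 of P and reverse-bump: 8 enters row 4 and ejects 7; 7 enters row 3 and ejects 5; 5 enters row 2 and ejects 3; 3 enters row 1 and ejects 2. So w(7) = 2. P is now [[1, 3, 4], [5], [7], [8]].
Step i=6: Q has 6 at row 4, column 1; remove 8 from row 4 of P and reverse-bump: 8 enters row 3 and ejects 7; 7 enters row 2 and ejects 5; 5 enters row 1 and ejects 4. So w(6) = 4. P is now [[1, 3, 5], [7], [8]].
Step i=5: Q has 5 at row 3, column 1; remove 8 from row 3 of P and reverse-bump: 8 enters row 2 and ejects 7; 7 enters row 1 and ejects 5. So w(5) = 5. P is now [[1, 3, 7], [8]].
Step i=4: Q has 4 at row 2, column 1; remove 8 from row 2 of P and reverse-bump: 8 enters row 1 and ejects 7. So w(4) = 7. P is now [[1, 3, 8]].
Step i=3: Q has 3 at row 1, column 3; remove that cell from P, ejecting 8. So w(3) = 8. P is now [[1, 3]].
Step i=2: Q has 2 at row 1, column 2; remove that cell from P, ejecting 3. So w(2) = 3. P is now [[1]].
Step i=1: Q has 1 at row 1, column 1; remove that cell from P, ejecting 1. So w(1) = 1. P is now [].

So w = 1 3 8 7 5 4 2 6 9.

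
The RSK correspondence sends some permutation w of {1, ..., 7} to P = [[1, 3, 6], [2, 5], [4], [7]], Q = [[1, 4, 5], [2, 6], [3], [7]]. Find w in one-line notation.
Reverse the RSK construction: for i from n down to 1, find the cell of Q containing i, remove the entry at that cell from P, and reverse-bump it up through P; the value ejected from row 1 is w(i).

Step i=7: Q has 7 at row 4, column 1; remove 7 from row 4 of P and reverse-bump: 7 enters row 3 and ejects 4; 4 enters row 2 and ejects 2; 2 enters row 1 and ejects 1. So w(7) = 1. P is now [[2, 3, 6], [4, 5], [7]].
Step i=6: Q has 6 at row 2, column 2; remove 5 from row 2 of P and reverse-bump: 5 enters row 1 and ejects 3. So w(6) = 3. P is now [[2, 5, 6], [4], [7]].
Step i=5: Q has 5 at row 1, column 3; remove that cell from P, ejecting 6. So w(5) = 6. P is now [[2, 5], [4], [7]].
Step i=4: Q has 4 at row 1, column 2; remove that cell from P, ejecting 5. So w(4) = 5. P is now [[2], [4], [7]].
Step i=3: Q has 3 at row 3, column 1; remove 7 from row 3 of P and reverse-bump: 7 enters row 2 and ejects 4; 4 enters row 1 and ejects 2. So w(3) = 2. P is now [[4], [7]].
Step i=2: Q has 2 at row 2, column 1; remove 7 from row 2 of P and reverse-bump: 7 enters row 1 and ejects 4. So w(2) = 4. P is now [[7]].
Step i=1: Q has 1 at row 1, column 1; remove that cell from P, ejecting 7. So w(1) = 7. P is now [].

So w = 7 4 2 5 6 3 1.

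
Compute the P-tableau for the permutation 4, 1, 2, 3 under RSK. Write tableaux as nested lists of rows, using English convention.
P = [[1, 2, 3], [4]]

Insert 4: appended to row 1. P = [[4]].
Insert 1: 1 bumps 4 from row 1; 4 starts row 2. P = [[1], [4]].
Insert 2: appended to row 1. P = [[1, 2], [4]].
Insert 3: appended to row 1. P = [[1, 2, 3], [4]].

So P = [[1, 2, 3], [4]].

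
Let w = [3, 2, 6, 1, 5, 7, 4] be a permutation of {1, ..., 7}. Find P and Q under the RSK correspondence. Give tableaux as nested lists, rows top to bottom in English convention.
Insert each entry of the permutation into P by Schensted row insertion, recording in Q the position of each new cell.

Insert 3: appended to row 1. P = [[3]], Q = [[1]].
Insert 2: 2 bumps 3 from row 1; 3 starts row 2. P = [[2], [3]], Q = [[1], [2]].
Insert 6: appended to row 1. P = [[2, 6], [3]], Q = [[1, 3], [2]].
Insert 1: 1 bumps 2 from row 1; 2 bumps 3 from row 2; 3 starts row 3. P = [[1, 6], [2], [3]], Q = [[1, 3], [2], [4]].
Insert 5: 5 bumps 6 from row 1; 6 appends to row 2. P = [[1, 5], [2, 6], [3]], Q = [[1, 3], [2, 5], [4]].
Insert 7: appended to row 1. P = [[1, 5, 7], [2, 6], [3]], Q = [[1, 3, 6], [2, 5], [4]].
Insert 4: 4 bumps 5 from row 1; 5 bumps 6 from row 2; 6 appends to row 3. P = [[1, 4, 7], [2, 5], [3, 6]], Q = [[1, 3, 6], [2, 5], [4, 7]].

So P = [[1, 4, 7], [2, 5], [3, 6]], Q = [[1, 3, 6], [2, 5], [4, 7]].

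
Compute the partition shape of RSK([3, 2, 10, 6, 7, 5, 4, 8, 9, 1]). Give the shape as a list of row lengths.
Row-insert each entry into an empty tableau.

After inserting 3: P = [[3]].
After inserting 2: P = [[2], [3]].
After inserting 10: P = [[2, 10], [3]].
After inserting 6: P = [[2, 6], [3, 10]].
After inserting 7: P = [[2, 6, 7], [3, 10]].
After inserting 5: P = [[2, 5, 7], [3, 6], [10]].
After inserting 4: P = [[2, 4, 7], [3, 5], [6], [10]].
After inserting 8: P = [[2, 4, 7, 8], [3, 5], [6], [10]].
After inserting 9: P = [[2, 4, 7, 8, 9], [3, 5], [6], [10]].
After inserting 1: P = [[1, 4, 7, 8, 9], [2, 5], [3], [6], [10]].

The final insertion tableau P = [[1, 4, 7, 8, 9], [2, 5], [3], [6], [10]] has shape [5, 2, 1, 1, 1].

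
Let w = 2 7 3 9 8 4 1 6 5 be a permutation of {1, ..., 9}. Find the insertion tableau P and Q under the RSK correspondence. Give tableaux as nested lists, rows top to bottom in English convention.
P = [[1, 3, 4, 5], [2, 6], [7, 8], [9]], Q = [[1, 2, 4, 8], [3, 5], [6, 9], [7]]

Insert each entry of the permutation into P by Schensted row insertion, recording in Q the position of each new cell.

After inserting 2: P = [[2]].
After inserting 7: P = [[2, 7]].
After inserting 3: P = [[2, 3], [7]].
After inserting 9: P = [[2, 3, 9], [7]].
After inserting 8: P = [[2, 3, 8], [7, 9]].
After inserting 4: P = [[2, 3, 4], [7, 8], [9]].
After inserting 1: P = [[1, 3, 4], [2, 8], [7], [9]].
After inserting 6: P = [[1, 3, 4, 6], [2, 8], [7], [9]].
After inserting 5: P = [[1, 3, 4, 5], [2, 6], [7, 8], [9]].

So P = [[1, 3, 4, 5], [2, 6], [7, 8], [9]], Q = [[1, 2, 4, 8], [3, 5], [6, 9], [7]].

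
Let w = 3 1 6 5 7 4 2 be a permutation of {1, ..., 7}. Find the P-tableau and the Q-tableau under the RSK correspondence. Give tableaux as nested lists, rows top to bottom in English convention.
P = [[1, 2, 7], [3, 4], [5], [6]], Q = [[1, 3, 5], [2, 4], [6], [7]]

Insert each entry of the permutation into P by Schensted row insertion, recording in Q the position of each new cell.

After inserting 3: P = [[3]].
After inserting 1: P = [[1], [3]].
After inserting 6: P = [[1, 6], [3]].
After inserting 5: P = [[1, 5], [3, 6]].
After inserting 7: P = [[1, 5, 7], [3, 6]].
After inserting 4: P = [[1, 4, 7], [3, 5], [6]].
After inserting 2: P = [[1, 2, 7], [3, 4], [5], [6]].

So P = [[1, 2, 7], [3, 4], [5], [6]], Q = [[1, 3, 5], [2, 4], [6], [7]].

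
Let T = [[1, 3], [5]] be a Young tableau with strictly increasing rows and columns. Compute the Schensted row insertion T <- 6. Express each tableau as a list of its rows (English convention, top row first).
6 is larger than every entry of row 1, so it is appended to row 1. The new tableau is [[1, 3, 6], [5]].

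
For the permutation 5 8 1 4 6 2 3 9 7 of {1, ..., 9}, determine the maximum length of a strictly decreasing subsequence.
3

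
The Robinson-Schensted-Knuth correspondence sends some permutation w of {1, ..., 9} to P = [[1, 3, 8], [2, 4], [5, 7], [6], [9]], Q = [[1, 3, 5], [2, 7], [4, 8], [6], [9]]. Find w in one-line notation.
Reverse the RSK construction: for i from n down to 1, find the cell of Q containing i, remove the entry at that cell from P, and reverse-bump it up through P; the value ejected from row 1 is w(i).

Step i=9: Q has 9 at row 5, column 1; remove 9 from row 5 of P and reverse-bump: 9 enters row 4 and ejects 6; 6 enters row 3 and ejects 5; 5 enters row 2 and ejects 4; 4 enters row 1 and ejects 3. So w(9) = 3. P is now [[1, 4, 8], [2, 5], [6, 7], [9]].
Step i=8: Q has 8 at row 3, column 2; remove 7 from row 3 of P and reverse-bump: 7 enters row 2 and ejects 5; 5 enters row 1 and ejects 4. So w(8) = 4. P is now [[1, 5, 8], [2, 7], [6], [9]].
Step i=7: Q has 7 at row 2, column 2; remove 7 from row 2 of P and reverse-bump: 7 enters row 1 and ejects 5. So w(7) = 5. P is now [[1, 7, 8], [2], [6], [9]].
Step i=6: Q has 6 at row 4, column 1; remove 9 from row 4 of P and reverse-bump: 9 enters row 3 and ejects 6; 6 enters row 2 and ejects 2; 2 enters row 1 and ejects 1. So w(6) = 1. P is now [[2, 7, 8], [6], [9]].
Step i=5: Q has 5 at row 1, column 3; remove that cell from P, ejecting 8. So w(5) = 8. P is now [[2, 7], [6], [9]].
Step i=4: Q has 4 at row 3, column 1; remove 9 from row 3 of P and reverse-bump: 9 enters row 2 and ejects 6; 6 enters row 1 and ejects 2. So w(4) = 2. P is now [[6, 7], [9]].
Step i=3: Q has 3 at row 1, column 2; remove that cell from P, ejecting 7. So w(3) = 7. P is now [[6], [9]].
Step i=2: Q has 2 at row 2, column 1; remove 9 from row 2 of P and reverse-bump: 9 enters row 1 and ejects 6. So w(2) = 6. P is now [[9]].
Step i=1: Q has 1 at row 1, column 1; remove that cell from P, ejecting 9. So w(1) = 9. P is now [].

So w = 9 6 7 2 8 1 5 4 3.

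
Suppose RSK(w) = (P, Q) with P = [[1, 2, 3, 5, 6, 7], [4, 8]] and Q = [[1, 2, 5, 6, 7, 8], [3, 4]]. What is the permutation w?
Reverse RSK: for i = n, n-1, ..., 1, locate i in Q, remove the corresponding corner cell from P, and reverse-bump its entry up through P; the value ejected from row 1 is w(i).

So w = 4 8 1 2 3 5 6 7.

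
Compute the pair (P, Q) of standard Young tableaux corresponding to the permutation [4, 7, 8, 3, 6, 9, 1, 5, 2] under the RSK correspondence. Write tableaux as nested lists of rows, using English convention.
Insert each entry of the permutation into P by Schensted row insertion, recording in Q the position of each new cell.

Insert 4: appended to row 1. P = [[4]].
Insert 7: appended to row 1. P = [[4, 7]].
Insert 8: appended to row 1. P = [[4, 7, 8]].
Insert 3: 3 bumps 4 from row 1; 4 starts row 2. P = [[3, 7, 8], [4]].
Insert 6: 6 bumps 7 from row 1; 7 appends to row 2. P = [[3, 6, 8], [4, 7]].
Insert 9: appended to row 1. P = [[3, 6, 8, 9], [4, 7]].
Insert 1: 1 bumps 3 from row 1; 3 bumps 4 from row 2; 4 starts row 3. P = [[1, 6, 8, 9], [3, 7], [4]].
Insert 5: 5 bumps 6 from row 1; 6 bumps 7 from row 2; 7 appends to row 3. P = [[1, 5, 8, 9], [3, 6], [4, 7]].
Insert 2: 2 bumps 5 from row 1; 5 bumps 6 from row 2; 6 bumps 7 from row 3; 7 starts row 4. P = [[1, 2, 8, 9], [3, 5], [4, 6], [7]].

So P = [[1, 2, 8, 9], [3, 5], [4, 6], [7]], Q = [[1, 2, 3, 6], [4, 5], [7, 8], [9]].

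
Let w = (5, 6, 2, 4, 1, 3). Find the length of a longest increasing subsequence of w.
2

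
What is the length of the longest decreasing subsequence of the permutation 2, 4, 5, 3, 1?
3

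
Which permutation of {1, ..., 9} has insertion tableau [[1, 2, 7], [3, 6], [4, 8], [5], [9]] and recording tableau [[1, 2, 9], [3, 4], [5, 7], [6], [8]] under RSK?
5 9 4 8 6 1 3 2 7

Reverse the RSK construction: for i from n down to 1, find the cell of Q containing i, remove the entry at that cell from P, and reverse-bump it up through P; the value ejected from row 1 is w(i).

Step i=9: Q has 9 at row 1, column 3; remove that cell from P, ejecting 7. So w(9) = 7. P is now [[1, 2], [3, 6], [4, 8], [5], [9]].
Step i=8: Q has 8 at row 5, column 1; remove 9 from row 5 of P and reverse-bump: 9 enters row 4 and ejects 5; 5 enters row 3 and ejects 4; 4 enters row 2 and ejects 3; 3 enters row 1 and ejects 2. So w(8) = 2. P is now [[1, 3], [4, 6], [5, 8], [9]].
Step i=7: Q has 7 at row 3, column 2; remove 8 from row 3 of P and reverse-bump: 8 enters row 2 and ejects 6; 6 enters row 1 and ejects 3. So w(7) = 3. P is now [[1, 6], [4, 8], [5], [9]].
Step i=6: Q has 6 at row 4, column 1; remove 9 from row 4 of P and reverse-bump: 9 enters row 3 and ejects 5; 5 enters row 2 and ejects 4; 4 enters row 1 and ejects 1. So w(6) = 1. P is now [[4, 6], [5, 8], [9]].
Step i=5: Q has 5 at row 3, column 1; remove 9 from row 3 of P and reverse-bump: 9 enters row 2 and ejects 8; 8 enters row 1 and ejects 6. So w(5) = 6. P is now [[4, 8], [5, 9]].
Step i=4: Q has 4 at row 2, column 2; remove 9 from row 2 of P and reverse-bump: 9 enters row 1 and ejects 8. So w(4) = 8. P is now [[4, 9], [5]].
Step i=3: Q has 3 at row 2, column 1; remove 5 from row 2 of P and reverse-bump: 5 enters row 1 and ejects 4. So w(3) = 4. P is now [[5, 9]].
Step i=2: Q has 2 at row 1, column 2; remove that cell from P, ejecting 9. So w(2) = 9. P is now [[5]].
Step i=1: Q has 1 at row 1, column 1; remove that cell from P, ejecting 5. So w(1) = 5. P is now [].

So w = 5 9 4 8 6 1 3 2 7.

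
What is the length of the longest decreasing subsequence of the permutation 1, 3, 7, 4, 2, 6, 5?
3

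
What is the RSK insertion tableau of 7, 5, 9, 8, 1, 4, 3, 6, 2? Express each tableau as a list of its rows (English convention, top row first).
Insert 7: appended to row 1. P = [[7]].
Insert 5: 5 bumps 7 from row 1; 7 starts row 2. P = [[5], [7]].
Insert 9: appended to row 1. P = [[5, 9], [7]].
Insert 8: 8 bumps 9 from row 1; 9 appends to row 2. P = [[5, 8], [7, 9]].
Insert 1: 1 bumps 5 from row 1; 5 bumps 7 from row 2; 7 starts row 3. P = [[1, 8], [5, 9], [7]].
Insert 4: 4 bumps 8 from row 1; 8 bumps 9 from row 2; 9 appends to row 3. P = [[1, 4], [5, 8], [7, 9]].
Insert 3: 3 bumps 4 from row 1; 4 bumps 5 from row 2; 5 bumps 7 from row 3; 7 starts row 4. P = [[1, 3], [4, 8], [5, 9], [7]].
Insert 6: appended to row 1. P = [[1, 3, 6], [4, 8], [5, 9], [7]].
Insert 2: 2 bumps 3 from row 1; 3 bumps 4 from row 2; 4 bumps 5 from row 3; 5 bumps 7 from row 4; 7 starts row 5. P = [[1, 2, 6], [3, 8], [4, 9], [5], [7]].

So P = [[1, 2, 6], [3, 8], [4, 9], [5], [7]].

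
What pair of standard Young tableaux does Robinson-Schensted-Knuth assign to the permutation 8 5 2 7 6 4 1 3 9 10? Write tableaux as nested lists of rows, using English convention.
Insert each entry of the permutation into P by Schensted row insertion, recording in Q the position of each new cell.

Insert 8: appended to row 1. P = [[8]].
Insert 5: 5 bumps 8 from row 1; 8 starts row 2. P = [[5], [8]].
Insert 2: 2 bumps 5 from row 1; 5 bumps 8 from row 2; 8 starts row 3. P = [[2], [5], [8]].
Insert 7: appended to row 1. P = [[2, 7], [5], [8]].
Insert 6: 6 bumps 7 from row 1; 7 appends to row 2. P = [[2, 6], [5, 7], [8]].
Insert 4: 4 bumps 6 from row 1; 6 bumps 7 from row 2; 7 bumps 8 from row 3; 8 starts row 4. P = [[2, 4], [5, 6], [7], [8]].
Insert 1: 1 bumps 2 from row 1; 2 bumps 5 from row 2; 5 bumps 7 from row 3; 7 bumps 8 from row 4; 8 starts row 5. P = [[1, 4], [2, 6], [5], [7], [8]].
Insert 3: 3 bumps 4 from row 1; 4 bumps 6 from row 2; 6 appends to row 3. P = [[1, 3], [2, 4], [5, 6], [7], [8]].
Insert 9: appended to row 1. P = [[1, 3, 9], [2, 4], [5, 6], [7], [8]].
Insert 10: appended to row 1. P = [[1, 3, 9, 10], [2, 4], [5, 6], [7], [8]].

So P = [[1, 3, 9, 10], [2, 4], [5, 6], [7], [8]], Q = [[1, 4, 9, 10], [2, 5], [3, 8], [6], [7]].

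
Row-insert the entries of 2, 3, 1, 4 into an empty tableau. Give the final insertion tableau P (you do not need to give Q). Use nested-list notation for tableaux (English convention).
Insert 2: appended to row 1. P = [[2]].
Insert 3: appended to row 1. P = [[2, 3]].
Insert 1: 1 bumps 2 from row 1; 2 starts row 2. P = [[1, 3], [2]].
Insert 4: appended to row 1. P = [[1, 3, 4], [2]].

So P = [[1, 3, 4], [2]].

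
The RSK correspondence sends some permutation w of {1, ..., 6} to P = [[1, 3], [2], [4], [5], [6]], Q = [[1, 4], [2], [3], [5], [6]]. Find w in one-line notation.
Reverse the RSK construction: for i from n down to 1, find the cell of Q containing i, remove the entry at that cell from P, and reverse-bump it up through P; the value ejected from row 1 is w(i).

Step i=6: Q has 6 at row 5, column 1; remove 6 from row 5 of P and reverse-bump: 6 enters row 4 and ejects 5; 5 enters row 3 and ejects 4; 4 enters row 2 and ejects 2; 2 enters row 1 and ejects 1. So w(6) = 1. P is now [[2, 3], [4], [5], [6]].
Step i=5: Q has 5 at row 4, column 1; remove 6 from row 4 of P and reverse-bump: 6 enters row 3 and ejects 5; 5 enters row 2 and ejects 4; 4 enters row 1 and ejects 3. So w(5) = 3. P is now [[2, 4], [5], [6]].
Step i=4: Q has 4 at row 1, column 2; remove that cell from P, ejecting 4. So w(4) = 4. P is now [[2], [5], [6]].
Step i=3: Q has 3 at row 3, column 1; remove 6 from row 3 of P and reverse-bump: 6 enters row 2 and ejects 5; 5 enters row 1 and ejects 2. So w(3) = 2. P is now [[5], [6]].
Step i=2: Q has 2 at row 2, column 1; remove 6 from row 2 of P and reverse-bump: 6 enters row 1 and ejects 5. So w(2) = 5. P is now [[6]].
Step i=1: Q has 1 at row 1, column 1; remove that cell from P, ejecting 6. So w(1) = 6. P is now [].

So w = 6 5 2 4 3 1.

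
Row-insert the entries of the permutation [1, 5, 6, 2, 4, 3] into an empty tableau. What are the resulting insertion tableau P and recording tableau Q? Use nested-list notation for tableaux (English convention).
P = [[1, 2, 3], [4, 6], [5]], Q = [[1, 2, 3], [4, 5], [6]]

Insert each entry of the permutation into P by Schensted row insertion, recording in Q the position of each new cell.

Insert 1: appended to row 1. P = [[1]].
Insert 5: appended to row 1. P = [[1, 5]].
Insert 6: appended to row 1. P = [[1, 5, 6]].
Insert 2: 2 bumps 5 from row 1; 5 starts row 2. P = [[1, 2, 6], [5]].
Insert 4: 4 bumps 6 from row 1; 6 appends to row 2. P = [[1, 2, 4], [5, 6]].
Insert 3: 3 bumps 4 from row 1; 4 bumps 5 from row 2; 5 starts row 3. P = [[1, 2, 3], [4, 6], [5]].

So P = [[1, 2, 3], [4, 6], [5]], Q = [[1, 2, 3], [4, 5], [6]].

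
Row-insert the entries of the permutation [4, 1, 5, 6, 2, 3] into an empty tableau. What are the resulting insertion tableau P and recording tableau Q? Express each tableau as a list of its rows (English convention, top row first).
Insert each entry of the permutation into P by Schensted row insertion, recording in Q the position of each new cell.

Insert 4: appended to row 1. P = [[4]].
Insert 1: 1 bumps 4 from row 1; 4 starts row 2. P = [[1], [4]].
Insert 5: appended to row 1. P = [[1, 5], [4]].
Insert 6: appended to row 1. P = [[1, 5, 6], [4]].
Insert 2: 2 bumps 5 from row 1; 5 appends to row 2. P = [[1, 2, 6], [4, 5]].
Insert 3: 3 bumps 6 from row 1; 6 appends to row 2. P = [[1, 2, 3], [4, 5, 6]].

So P = [[1, 2, 3], [4, 5, 6]], Q = [[1, 3, 4], [2, 5, 6]].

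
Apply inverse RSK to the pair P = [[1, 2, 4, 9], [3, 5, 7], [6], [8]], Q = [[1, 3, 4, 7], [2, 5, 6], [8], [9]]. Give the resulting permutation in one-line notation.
3 1 6 8 2 7 9 5 4

Reverse the RSK construction: for i from n down to 1, find the cell of Q containing i, remove the entry at that cell from P, and reverse-bump it up through P; the value ejected from row 1 is w(i).

Step i=9: Q has 9 at row 4, column 1; remove 8 from row 4 of P and reverse-bump: 8 enters row 3 and ejects 6; 6 enters row 2 and ejects 5; 5 enters row 1 and ejects 4. So w(9) = 4. P is now [[1, 2, 5, 9], [3, 6, 7], [8]].
Step i=8: Q has 8 at row 3, column 1; remove 8 from row 3 of P and reverse-bump: 8 enters row 2 and ejects 7; 7 enters row 1 and ejects 5. So w(8) = 5. P is now [[1, 2, 7, 9], [3, 6, 8]].
Step i=7: Q has 7 at row 1, column 4; remove that cell from P, ejecting 9. So w(7) = 9. P is now [[1, 2, 7], [3, 6, 8]].
Step i=6: Q has 6 at row 2, column 3; remove 8 from row 2 of P and reverse-bump: 8 enters row 1 and ejects 7. So w(6) = 7. P is now [[1, 2, 8], [3, 6]].
Step i=5: Q has 5 at row 2, column 2; remove 6 from row 2 of P and reverse-bump: 6 enters row 1 and ejects 2. So w(5) = 2. P is now [[1, 6, 8], [3]].
Step i=4: Q has 4 at row 1, column 3; remove that cell from P, ejecting 8. So w(4) = 8. P is now [[1, 6], [3]].
Step i=3: Q has 3 at row 1, column 2; remove that cell from P, ejecting 6. So w(3) = 6. P is now [[1], [3]].
Step i=2: Q has 2 at row 2, column 1; remove 3 from row 2 of P and reverse-bump: 3 enters row 1 and ejects 1. So w(2) = 1. P is now [[3]].
Step i=1: Q has 1 at row 1, column 1; remove that cell from P, ejecting 3. So w(1) = 3. P is now [].

So w = 3 1 6 8 2 7 9 5 4.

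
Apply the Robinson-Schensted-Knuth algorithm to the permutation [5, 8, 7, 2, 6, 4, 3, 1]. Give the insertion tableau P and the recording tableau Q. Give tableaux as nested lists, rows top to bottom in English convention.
Insert each entry of the permutation into P by Schensted row insertion, recording in Q the position of each new cell.

Insert 5: appended to row 1. P = [[5]].
Insert 8: appended to row 1. P = [[5, 8]].
Insert 7: 7 bumps 8 from row 1; 8 starts row 2. P = [[5, 7], [8]].
Insert 2: 2 bumps 5 from row 1; 5 bumps 8 from row 2; 8 starts row 3. P = [[2, 7], [5], [8]].
Insert 6: 6 bumps 7 from row 1; 7 appends to row 2. P = [[2, 6], [5, 7], [8]].
Insert 4: 4 bumps 6 from row 1; 6 bumps 7 from row 2; 7 bumps 8 from row 3; 8 starts row 4. P = [[2, 4], [5, 6], [7], [8]].
Insert 3: 3 bumps 4 from row 1; 4 bumps 5 from row 2; 5 bumps 7 from row 3; 7 bumps 8 from row 4; 8 starts row 5. P = [[2, 3], [4, 6], [5], [7], [8]].
Insert 1: 1 bumps 2 from row 1; 2 bumps 4 from row 2; 4 bumps 5 from row 3; 5 bumps 7 from row 4; 7 bumps 8 from row 5; 8 starts row 6. P = [[1, 3], [2, 6], [4], [5], [7], [8]].

So P = [[1, 3], [2, 6], [4], [5], [7], [8]], Q = [[1, 2], [3, 5], [4], [6], [7], [8]].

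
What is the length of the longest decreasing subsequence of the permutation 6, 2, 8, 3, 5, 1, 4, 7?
3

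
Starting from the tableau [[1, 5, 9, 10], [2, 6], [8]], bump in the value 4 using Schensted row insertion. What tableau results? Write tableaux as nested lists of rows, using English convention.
In row 1, 4 replaces 5 (the leftmost entry greater than 4); 5 is bumped to row 2. In row 2, 5 replaces 6 (the leftmost entry greater than 5); 6 is bumped to row 3. In row 3, 6 replaces 8 (the leftmost entry greater than 6); 8 is bumped to row 4. 8 starts a new row 4. The new tableau is [[1, 4, 9, 10], [2, 5], [6], [8]].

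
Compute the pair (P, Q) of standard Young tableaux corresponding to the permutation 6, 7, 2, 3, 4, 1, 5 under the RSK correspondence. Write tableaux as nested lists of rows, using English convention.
Insert each entry of the permutation into P by Schensted row insertion, recording in Q the position of each new cell.

Insert 6: appended to row 1. P = [[6]], Q = [[1]].
Insert 7: appended to row 1. P = [[6, 7]], Q = [[1, 2]].
Insert 2: 2 bumps 6 from row 1; 6 starts row 2. P = [[2, 7], [6]], Q = [[1, 2], [3]].
Insert 3: 3 bumps 7 from row 1; 7 appends to row 2. P = [[2, 3], [6, 7]], Q = [[1, 2], [3, 4]].
Insert 4: appended to row 1. P = [[2, 3, 4], [6, 7]], Q = [[1, 2, 5], [3, 4]].
Insert 1: 1 bumps 2 from row 1; 2 bumps 6 from row 2; 6 starts row 3. P = [[1, 3, 4], [2, 7], [6]], Q = [[1, 2, 5], [3, 4], [6]].
Insert 5: appended to row 1. P = [[1, 3, 4, 5], [2, 7], [6]], Q = [[1, 2, 5, 7], [3, 4], [6]].

So P = [[1, 3, 4, 5], [2, 7], [6]], Q = [[1, 2, 5, 7], [3, 4], [6]].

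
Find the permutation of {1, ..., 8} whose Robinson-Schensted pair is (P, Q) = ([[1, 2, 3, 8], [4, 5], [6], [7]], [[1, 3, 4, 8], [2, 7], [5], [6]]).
Reverse the RSK construction: for i from n down to 1, find the cell of Q containing i, remove the entry at that cell from P, and reverse-bump it up through P; the value ejected from row 1 is w(i).

Step i=8: Q has 8 at row 1, column 4; remove that cell from P, ejecting 8. So w(8) = 8. P is now [[1, 2, 3], [4, 5], [6], [7]].
Step i=7: Q has 7 at row 2, column 2; remove 5 from row 2 of P and reverse-bump: 5 enters row 1 and ejects 3. So w(7) = 3. P is now [[1, 2, 5], [4], [6], [7]].
Step i=6: Q has 6 at row 4, column 1; remove 7 from row 4 of P and reverse-bump: 7 enters row 3 and ejects 6; 6 enters row 2 and ejects 4; 4 enters row 1 and ejects 2. So w(6) = 2. P is now [[1, 4, 5], [6], [7]].
Step i=5: Q has 5 at row 3, column 1; remove 7 from row 3 of P and reverse-bump: 7 enters row 2 and ejects 6; 6 enters row 1 and ejects 5. So w(5) = 5. P is now [[1, 4, 6], [7]].
Step i=4: Q has 4 at row 1, column 3; remove that cell from P, ejecting 6. So w(4) = 6. P is now [[1, 4], [7]].
Step i=3: Q has 3 at row 1, column 2; remove that cell from P, ejecting 4. So w(3) = 4. P is now [[1], [7]].
Step i=2: Q has 2 at row 2, column 1; remove 7 from row 2 of P and reverse-bump: 7 enters row 1 and ejects 1. So w(2) = 1. P is now [[7]].
Step i=1: Q has 1 at row 1, column 1; remove that cell from P, ejecting 7. So w(1) = 7. P is now [].

So w = 7 1 4 6 5 2 3 8.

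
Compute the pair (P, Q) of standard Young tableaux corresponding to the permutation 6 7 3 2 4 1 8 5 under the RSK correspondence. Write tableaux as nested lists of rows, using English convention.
Insert each entry of the permutation into P by Schensted row insertion, recording in Q the position of each new cell.

Insert 6: appended to row 1. P = [[6]], Q = [[1]].
Insert 7: appended to row 1. P = [[6, 7]], Q = [[1, 2]].
Insert 3: 3 bumps 6 from row 1; 6 starts row 2. P = [[3, 7], [6]], Q = [[1, 2], [3]].
Insert 2: 2 bumps 3 from row 1; 3 bumps 6 from row 2; 6 starts row 3. P = [[2, 7], [3], [6]], Q = [[1, 2], [3], [4]].
Insert 4: 4 bumps 7 from row 1; 7 appends to row 2. P = [[2, 4], [3, 7], [6]], Q = [[1, 2], [3, 5], [4]].
Insert 1: 1 bumps 2 from row 1; 2 bumps 3 from row 2; 3 bumps 6 from row 3; 6 starts row 4. P = [[1, 4], [2, 7], [3], [6]], Q = [[1, 2], [3, 5], [4], [6]].
Insert 8: appended to row 1. P = [[1, 4, 8], [2, 7], [3], [6]], Q = [[1, 2, 7], [3, 5], [4], [6]].
Insert 5: 5 bumps 8 from row 1; 8 appends to row 2. P = [[1, 4, 5], [2, 7, 8], [3], [6]], Q = [[1, 2, 7], [3, 5, 8], [4], [6]].

So P = [[1, 4, 5], [2, 7, 8], [3], [6]], Q = [[1, 2, 7], [3, 5, 8], [4], [6]].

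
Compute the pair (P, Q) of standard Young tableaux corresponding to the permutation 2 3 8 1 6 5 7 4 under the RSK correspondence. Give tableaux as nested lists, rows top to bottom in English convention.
P = [[1, 3, 4, 7], [2, 5], [6], [8]], Q = [[1, 2, 3, 7], [4, 5], [6], [8]]

Insert each entry of the permutation into P by Schensted row insertion, recording in Q the position of each new cell.

Insert 2: appended to row 1. P = [[2]].
Insert 3: appended to row 1. P = [[2, 3]].
Insert 8: appended to row 1. P = [[2, 3, 8]].
Insert 1: 1 bumps 2 from row 1; 2 starts row 2. P = [[1, 3, 8], [2]].
Insert 6: 6 bumps 8 from row 1; 8 appends to row 2. P = [[1, 3, 6], [2, 8]].
Insert 5: 5 bumps 6 from row 1; 6 bumps 8 from row 2; 8 starts row 3. P = [[1, 3, 5], [2, 6], [8]].
Insert 7: appended to row 1. P = [[1, 3, 5, 7], [2, 6], [8]].
Insert 4: 4 bumps 5 from row 1; 5 bumps 6 from row 2; 6 bumps 8 from row 3; 8 starts row 4. P = [[1, 3, 4, 7], [2, 5], [6], [8]].

So P = [[1, 3, 4, 7], [2, 5], [6], [8]], Q = [[1, 2, 3, 7], [4, 5], [6], [8]].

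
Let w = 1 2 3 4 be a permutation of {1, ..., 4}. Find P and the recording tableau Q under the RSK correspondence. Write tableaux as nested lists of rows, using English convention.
Insert each entry of the permutation into P by Schensted row insertion, recording in Q the position of each new cell.

Insert 1: appended to row 1. P = [[1]], Q = [[1]].
Insert 2: appended to row 1. P = [[1, 2]], Q = [[1, 2]].
Insert 3: appended to row 1. P = [[1, 2, 3]], Q = [[1, 2, 3]].
Insert 4: appended to row 1. P = [[1, 2, 3, 4]], Q = [[1, 2, 3, 4]].

So P = [[1, 2, 3, 4]], Q = [[1, 2, 3, 4]].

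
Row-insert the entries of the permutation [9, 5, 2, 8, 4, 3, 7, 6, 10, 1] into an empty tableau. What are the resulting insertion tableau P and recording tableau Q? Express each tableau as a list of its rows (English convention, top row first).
P = [[1, 3, 6, 10], [2, 7], [4, 8], [5], [9]], Q = [[1, 4, 7, 9], [2, 5], [3, 8], [6], [10]]

Insert each entry of the permutation into P by Schensted row insertion, recording in Q the position of each new cell.

After inserting 9: P = [[9]].
After inserting 5: P = [[5], [9]].
After inserting 2: P = [[2], [5], [9]].
After inserting 8: P = [[2, 8], [5], [9]].
After inserting 4: P = [[2, 4], [5, 8], [9]].
After inserting 3: P = [[2, 3], [4, 8], [5], [9]].
After inserting 7: P = [[2, 3, 7], [4, 8], [5], [9]].
After inserting 6: P = [[2, 3, 6], [4, 7], [5, 8], [9]].
After inserting 10: P = [[2, 3, 6, 10], [4, 7], [5, 8], [9]].
After inserting 1: P = [[1, 3, 6, 10], [2, 7], [4, 8], [5], [9]].

So P = [[1, 3, 6, 10], [2, 7], [4, 8], [5], [9]], Q = [[1, 4, 7, 9], [2, 5], [3, 8], [6], [10]].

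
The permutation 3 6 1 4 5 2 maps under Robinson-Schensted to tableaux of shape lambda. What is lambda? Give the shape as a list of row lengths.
[3, 2, 1]

RSK row insertion gives P = [[1, 2, 5], [3, 4], [6]], which has shape [3, 2, 1].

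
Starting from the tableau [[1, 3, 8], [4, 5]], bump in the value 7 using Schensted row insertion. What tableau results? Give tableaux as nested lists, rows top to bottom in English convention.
[[1, 3, 7], [4, 5, 8]]

In row 1, 7 replaces 8 (the leftmost entry greater than 7); 8 is bumped to row 2. 8 is appended to row 2. The new tableau is [[1, 3, 7], [4, 5, 8]].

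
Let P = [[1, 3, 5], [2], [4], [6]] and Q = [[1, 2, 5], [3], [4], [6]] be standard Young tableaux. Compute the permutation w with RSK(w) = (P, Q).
Reverse the RSK construction: for i from n down to 1, find the cell of Q containing i, remove the entry at that cell from P, and reverse-bump it up through P; the value ejected from row 1 is w(i).

Step i=6: Q has 6 at row 4, column 1; remove 6 from row 4 of P and reverse-bump: 6 enters row 3 and ejects 4; 4 enters row 2 and ejects 2; 2 enters row 1 and ejects 1. So w(6) = 1. P is now [[2, 3, 5], [4], [6]].
Step i=5: Q has 5 at row 1, column 3; remove that cell from P, ejecting 5. So w(5) = 5. P is now [[2, 3], [4], [6]].
Step i=4: Q has 4 at row 3, column 1; remove 6 from row 3 of P and reverse-bump: 6 enters row 2 and ejects 4; 4 enters row 1 and ejects 3. So w(4) = 3. P is now [[2, 4], [6]].
Step i=3: Q has 3 at row 2, column 1; remove 6 from row 2 of P and reverse-bump: 6 enters row 1 and ejects 4. So w(3) = 4. P is now [[2, 6]].
Step i=2: Q has 2 at row 1, column 2; remove that cell from P, ejecting 6. So w(2) = 6. P is now [[2]].
Step i=1: Q has 1 at row 1, column 1; remove that cell from P, ejecting 2. So w(1) = 2. P is now [].

So w = 2 6 4 3 5 1.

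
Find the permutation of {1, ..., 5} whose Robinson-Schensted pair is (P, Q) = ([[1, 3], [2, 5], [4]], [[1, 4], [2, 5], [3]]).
Reverse the RSK construction: for i from n down to 1, find the cell of Q containing i, remove the entry at that cell from P, and reverse-bump it up through P; the value ejected from row 1 is w(i).

Step i=5: Q has 5 at row 2, column 2; remove 5 from row 2 of P and reverse-bump: 5 enters row 1 and ejects 3. So w(5) = 3. P is now [[1, 5], [2], [4]].
Step i=4: Q has 4 at row 1, column 2; remove that cell from P, ejecting 5. So w(4) = 5. P is now [[1], [2], [4]].
Step i=3: Q has 3 at row 3, column 1; remove 4 from row 3 of P and reverse-bump: 4 enters row 2 and ejects 2; 2 enters row 1 and ejects 1. So w(3) = 1. P is now [[2], [4]].
Step i=2: Q has 2 at row 2, column 1; remove 4 from row 2 of P and reverse-bump: 4 enters row 1 and ejects 2. So w(2) = 2. P is now [[4]].
Step i=1: Q has 1 at row 1, column 1; remove that cell from P, ejecting 4. So w(1) = 4. P is now [].

So w = 4 2 1 5 3.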